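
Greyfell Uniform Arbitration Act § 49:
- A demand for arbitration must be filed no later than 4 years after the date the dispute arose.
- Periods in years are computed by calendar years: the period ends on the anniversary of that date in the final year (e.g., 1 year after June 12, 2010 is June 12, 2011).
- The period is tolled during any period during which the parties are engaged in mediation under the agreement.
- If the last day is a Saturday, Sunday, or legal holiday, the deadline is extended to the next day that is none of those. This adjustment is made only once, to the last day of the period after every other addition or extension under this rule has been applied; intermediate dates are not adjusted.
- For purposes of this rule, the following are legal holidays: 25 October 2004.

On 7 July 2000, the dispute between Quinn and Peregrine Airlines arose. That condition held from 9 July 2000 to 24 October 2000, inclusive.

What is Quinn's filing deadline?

4 years after 7 July 2000 is July 7, 2004.
From July 9, 2000 through October 24, 2000 inclusive is 108 days; tolling adds 108 days: July 7, 2004 + 108 days = October 23, 2004.
October 23, 2004 is Saturday; October 24, 2004 is Sunday; October 25, 2004 is a listed holiday. The next qualifying day is October 26, 2004.

October 26, 2004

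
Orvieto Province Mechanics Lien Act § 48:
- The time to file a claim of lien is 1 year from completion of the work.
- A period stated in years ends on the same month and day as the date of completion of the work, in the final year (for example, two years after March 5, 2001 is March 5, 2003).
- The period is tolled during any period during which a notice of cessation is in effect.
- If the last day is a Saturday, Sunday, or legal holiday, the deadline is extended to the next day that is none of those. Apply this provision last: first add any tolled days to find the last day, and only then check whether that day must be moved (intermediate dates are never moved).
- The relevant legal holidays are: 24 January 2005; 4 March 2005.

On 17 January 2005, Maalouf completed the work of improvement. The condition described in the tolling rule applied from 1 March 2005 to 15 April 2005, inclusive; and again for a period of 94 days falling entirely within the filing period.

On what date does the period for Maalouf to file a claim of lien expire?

1 year after 17 January 2005 is January 17, 2006.
From March 1, 2005 through April 15, 2005 inclusive is 46 days; tolling adds 46 days: January 17, 2006 + 46 days = March 4, 2006.
Tolling adds 94 days: March 4, 2006 + 94 days = June 6, 2006.
June 6, 2006 is a Tuesday and not a legal holiday, so no extension applies.

June 6, 2006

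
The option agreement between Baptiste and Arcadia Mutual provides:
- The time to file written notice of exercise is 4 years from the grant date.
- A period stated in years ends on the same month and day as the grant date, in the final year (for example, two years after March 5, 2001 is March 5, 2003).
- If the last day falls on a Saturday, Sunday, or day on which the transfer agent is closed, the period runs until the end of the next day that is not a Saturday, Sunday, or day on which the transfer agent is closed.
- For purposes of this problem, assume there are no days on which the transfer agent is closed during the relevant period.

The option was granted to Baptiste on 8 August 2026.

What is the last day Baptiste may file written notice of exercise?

4 years after 8 August 2026 is August 8, 2030.
August 8, 2030 is a Thursday and not a day on which the transfer agent is closed, so no extension applies.

August 8, 2030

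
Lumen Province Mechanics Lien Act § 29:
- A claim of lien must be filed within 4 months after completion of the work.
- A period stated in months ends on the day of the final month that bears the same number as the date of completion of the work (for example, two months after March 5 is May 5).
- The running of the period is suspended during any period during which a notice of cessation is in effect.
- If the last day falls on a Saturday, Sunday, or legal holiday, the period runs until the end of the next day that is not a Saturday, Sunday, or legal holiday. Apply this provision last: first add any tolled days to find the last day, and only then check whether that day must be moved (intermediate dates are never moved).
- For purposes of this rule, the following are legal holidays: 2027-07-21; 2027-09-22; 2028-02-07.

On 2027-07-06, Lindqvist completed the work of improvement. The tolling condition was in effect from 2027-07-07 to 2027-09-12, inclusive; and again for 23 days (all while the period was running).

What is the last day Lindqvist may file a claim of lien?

4 months after 2027-07-06 is November 6, 2027.
From July 7, 2027 through September 12, 2027 inclusive is 68 days; tolling adds 68 days: November 6, 2027 + 68 days = January 13, 2028.
Tolling adds 23 days: January 13, 2028 + 23 days = February 5, 2028.
February 5, 2028 is Saturday; February 6, 2028 is Sunday; February 7, 2028 is a listed holiday. The next qualifying day is February 8, 2028.

February 8, 2028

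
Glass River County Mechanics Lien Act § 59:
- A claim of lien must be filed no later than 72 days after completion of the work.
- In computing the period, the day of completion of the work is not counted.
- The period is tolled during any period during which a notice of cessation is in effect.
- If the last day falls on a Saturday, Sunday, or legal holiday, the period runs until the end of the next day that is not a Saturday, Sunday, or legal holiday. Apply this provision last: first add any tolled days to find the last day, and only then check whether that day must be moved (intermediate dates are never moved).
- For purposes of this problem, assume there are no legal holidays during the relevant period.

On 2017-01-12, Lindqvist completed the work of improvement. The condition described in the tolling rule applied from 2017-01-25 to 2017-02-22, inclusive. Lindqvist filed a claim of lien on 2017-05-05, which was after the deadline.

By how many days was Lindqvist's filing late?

11 days

72 days after 2017-01-12 is March 25, 2017.
From January 25, 2017 through February 22, 2017 inclusive is 29 days; tolling adds 29 days: March 25, 2017 + 29 days = April 23, 2017.
April 23, 2017 is Sunday. The next qualifying day is April 24, 2017.
The deadline is April 24, 2017; from April 24, 2017 to May 5, 2017 is 11 days.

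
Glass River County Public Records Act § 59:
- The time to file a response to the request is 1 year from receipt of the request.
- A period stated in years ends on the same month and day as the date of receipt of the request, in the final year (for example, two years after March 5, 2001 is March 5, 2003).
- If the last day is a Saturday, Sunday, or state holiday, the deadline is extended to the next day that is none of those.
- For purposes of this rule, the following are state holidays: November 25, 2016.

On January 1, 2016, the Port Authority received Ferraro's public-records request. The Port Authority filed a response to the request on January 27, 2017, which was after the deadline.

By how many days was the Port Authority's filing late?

25 days

1 year after January 1, 2016 is January 1, 2017.
January 1, 2017 is Sunday. The next qualifying day is January 2, 2017.
The deadline is January 2, 2017; from January 2, 2017 to January 27, 2017 is 25 days.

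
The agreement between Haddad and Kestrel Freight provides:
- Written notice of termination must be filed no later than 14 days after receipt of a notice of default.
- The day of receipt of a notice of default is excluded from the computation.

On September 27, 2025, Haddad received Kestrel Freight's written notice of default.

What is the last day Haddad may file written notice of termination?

14 days after September 27, 2025 is October 11, 2025.

October 11, 2025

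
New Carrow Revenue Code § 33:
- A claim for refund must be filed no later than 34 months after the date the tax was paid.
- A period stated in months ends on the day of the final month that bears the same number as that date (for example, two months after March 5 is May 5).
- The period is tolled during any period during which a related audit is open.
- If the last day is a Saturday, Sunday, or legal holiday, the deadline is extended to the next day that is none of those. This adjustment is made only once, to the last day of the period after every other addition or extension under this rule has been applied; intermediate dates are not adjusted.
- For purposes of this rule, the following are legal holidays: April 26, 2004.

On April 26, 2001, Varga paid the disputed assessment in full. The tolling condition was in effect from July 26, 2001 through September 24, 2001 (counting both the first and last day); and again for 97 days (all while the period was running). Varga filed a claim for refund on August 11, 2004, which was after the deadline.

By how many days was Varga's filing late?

34 months after April 26, 2001 is February 26, 2004.
From July 26, 2001 through September 24, 2001 inclusive is 61 days; tolling adds 61 days: February 26, 2004 + 61 days = April 27, 2004.
Tolling adds 97 days: April 27, 2004 + 97 days = August 2, 2004.
August 2, 2004 is a Monday and not a legal holiday, so no extension applies.
The deadline is August 2, 2004; from August 2, 2004 to August 11, 2004 is 9 days.

9 days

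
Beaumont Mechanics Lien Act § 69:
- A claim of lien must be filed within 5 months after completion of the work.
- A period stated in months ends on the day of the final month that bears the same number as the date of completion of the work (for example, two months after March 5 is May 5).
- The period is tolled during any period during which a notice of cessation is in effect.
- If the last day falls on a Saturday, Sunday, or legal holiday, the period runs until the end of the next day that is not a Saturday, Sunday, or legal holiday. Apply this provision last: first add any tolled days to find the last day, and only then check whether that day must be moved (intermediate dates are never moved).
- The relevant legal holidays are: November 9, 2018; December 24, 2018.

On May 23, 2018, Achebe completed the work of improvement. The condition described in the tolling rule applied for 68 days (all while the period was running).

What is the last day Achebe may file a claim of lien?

December 31, 2018

5 months after May 23, 2018 is October 23, 2018.
Tolling adds 68 days: October 23, 2018 + 68 days = December 30, 2018.
December 30, 2018 is Sunday. The next qualifying day is December 31, 2018.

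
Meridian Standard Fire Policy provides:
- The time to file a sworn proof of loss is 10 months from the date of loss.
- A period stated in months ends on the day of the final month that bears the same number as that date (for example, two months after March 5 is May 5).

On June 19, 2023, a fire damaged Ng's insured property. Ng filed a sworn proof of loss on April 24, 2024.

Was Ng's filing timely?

No

10 months after June 19, 2023 is April 19, 2024.
The deadline is April 19, 2024; the filing on April 24, 2024 is after that date.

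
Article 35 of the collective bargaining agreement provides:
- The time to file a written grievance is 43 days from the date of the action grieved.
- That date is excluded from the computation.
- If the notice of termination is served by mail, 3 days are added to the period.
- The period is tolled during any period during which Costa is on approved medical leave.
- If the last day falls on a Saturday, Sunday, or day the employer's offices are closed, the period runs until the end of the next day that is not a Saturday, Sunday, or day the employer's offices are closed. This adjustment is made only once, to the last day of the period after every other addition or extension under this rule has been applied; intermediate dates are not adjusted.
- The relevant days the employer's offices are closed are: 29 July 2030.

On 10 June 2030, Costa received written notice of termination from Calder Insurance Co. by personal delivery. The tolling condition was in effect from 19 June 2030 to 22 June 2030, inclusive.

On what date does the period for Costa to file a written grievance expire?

43 days after 10 June 2030 is July 23, 2030.
Service was not by mail, so no mail extension applies.
From June 19, 2030 through June 22, 2030 inclusive is 4 days; tolling adds 4 days: July 23, 2030 + 4 days = July 27, 2030.
July 27, 2030 is Saturday; July 28, 2030 is Sunday; July 29, 2030 is a listed holiday. The next qualifying day is July 30, 2030.

July 30, 2030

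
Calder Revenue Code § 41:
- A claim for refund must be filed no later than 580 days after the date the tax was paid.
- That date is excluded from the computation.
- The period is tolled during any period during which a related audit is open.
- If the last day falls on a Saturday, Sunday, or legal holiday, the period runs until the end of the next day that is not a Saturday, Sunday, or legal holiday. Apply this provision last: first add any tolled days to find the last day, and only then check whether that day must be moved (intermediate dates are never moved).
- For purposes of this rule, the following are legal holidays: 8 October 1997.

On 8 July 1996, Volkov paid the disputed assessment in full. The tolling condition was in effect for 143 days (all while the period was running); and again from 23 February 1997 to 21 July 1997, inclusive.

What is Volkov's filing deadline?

November 27, 1998

580 days after 8 July 1996 is February 8, 1998.
Tolling adds 143 days: February 8, 1998 + 143 days = July 1, 1998.
From February 23, 1997 through July 21, 1997 inclusive is 149 days; tolling adds 149 days: July 1, 1998 + 149 days = November 27, 1998.
November 27, 1998 is a Friday and not a legal holiday, so no extension applies.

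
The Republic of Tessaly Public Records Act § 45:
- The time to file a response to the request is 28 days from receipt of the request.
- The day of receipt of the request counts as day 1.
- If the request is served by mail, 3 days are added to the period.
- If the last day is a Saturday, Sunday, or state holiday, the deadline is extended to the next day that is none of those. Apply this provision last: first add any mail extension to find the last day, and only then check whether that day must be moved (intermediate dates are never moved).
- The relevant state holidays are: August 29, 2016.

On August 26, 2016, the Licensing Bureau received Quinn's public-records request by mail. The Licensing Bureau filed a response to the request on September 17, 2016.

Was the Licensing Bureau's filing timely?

Counting August 26, 2016 as day 1, day 28 is September 22, 2016.
Service was by mail, adding 3 days: September 22, 2016 + 3 days = September 25, 2016.
September 25, 2016 is Sunday. The next qualifying day is September 26, 2016.
The deadline is September 26, 2016; the filing on September 17, 2016 is on or before that date.

Yes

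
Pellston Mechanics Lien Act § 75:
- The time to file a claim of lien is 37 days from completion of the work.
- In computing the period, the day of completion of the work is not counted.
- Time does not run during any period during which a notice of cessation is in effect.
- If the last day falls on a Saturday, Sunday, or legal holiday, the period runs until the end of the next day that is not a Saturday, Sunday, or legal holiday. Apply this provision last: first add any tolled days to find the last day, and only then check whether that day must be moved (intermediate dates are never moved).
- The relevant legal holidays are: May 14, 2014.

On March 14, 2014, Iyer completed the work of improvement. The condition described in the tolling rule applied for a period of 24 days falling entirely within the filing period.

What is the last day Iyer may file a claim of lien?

May 15, 2014

37 days after March 14, 2014 is April 20, 2014.
Tolling adds 24 days: April 20, 2014 + 24 days = May 14, 2014.
May 14, 2014 is a listed holiday. The next qualifying day is May 15, 2014.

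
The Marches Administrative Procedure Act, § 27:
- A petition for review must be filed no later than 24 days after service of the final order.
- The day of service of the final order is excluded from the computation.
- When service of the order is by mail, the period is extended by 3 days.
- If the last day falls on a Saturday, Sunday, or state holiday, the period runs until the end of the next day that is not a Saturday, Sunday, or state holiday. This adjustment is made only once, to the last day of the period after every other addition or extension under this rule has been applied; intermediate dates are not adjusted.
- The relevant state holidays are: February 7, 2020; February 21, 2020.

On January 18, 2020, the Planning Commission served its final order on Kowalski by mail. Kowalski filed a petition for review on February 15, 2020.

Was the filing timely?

24 days after January 18, 2020 is February 11, 2020.
Service was by mail, adding 3 days: February 11, 2020 + 3 days = February 14, 2020.
February 14, 2020 is a Friday and not a state holiday, so no extension applies.
The deadline is February 14, 2020; the filing on February 15, 2020 is after that date.

No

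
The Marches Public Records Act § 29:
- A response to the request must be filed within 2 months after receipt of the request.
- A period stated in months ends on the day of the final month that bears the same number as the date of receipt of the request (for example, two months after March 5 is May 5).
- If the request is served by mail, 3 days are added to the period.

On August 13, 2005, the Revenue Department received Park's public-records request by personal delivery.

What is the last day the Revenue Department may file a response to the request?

2 months after August 13, 2005 is October 13, 2005.
Service was not by mail, so no mail extension applies.

October 13, 2005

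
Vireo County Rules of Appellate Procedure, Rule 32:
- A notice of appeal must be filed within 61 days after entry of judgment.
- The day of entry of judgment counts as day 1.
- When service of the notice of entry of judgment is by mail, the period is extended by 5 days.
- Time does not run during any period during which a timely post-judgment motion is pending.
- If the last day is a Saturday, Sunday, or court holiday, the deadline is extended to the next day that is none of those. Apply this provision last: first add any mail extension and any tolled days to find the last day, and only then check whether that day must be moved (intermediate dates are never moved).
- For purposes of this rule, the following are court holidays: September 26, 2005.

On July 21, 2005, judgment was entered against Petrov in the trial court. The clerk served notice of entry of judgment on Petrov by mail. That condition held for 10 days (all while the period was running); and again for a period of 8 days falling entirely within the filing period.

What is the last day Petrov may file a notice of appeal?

October 12, 2005

Counting July 21, 2005 as day 1, day 61 is September 19, 2005.
Service was by mail, adding 5 days: September 19, 2005 + 5 days = September 24, 2005.
Tolling adds 10 days: September 24, 2005 + 10 days = October 4, 2005.
Tolling adds 8 days: October 4, 2005 + 8 days = October 12, 2005.
October 12, 2005 is a Wednesday and not a court holiday, so no extension applies.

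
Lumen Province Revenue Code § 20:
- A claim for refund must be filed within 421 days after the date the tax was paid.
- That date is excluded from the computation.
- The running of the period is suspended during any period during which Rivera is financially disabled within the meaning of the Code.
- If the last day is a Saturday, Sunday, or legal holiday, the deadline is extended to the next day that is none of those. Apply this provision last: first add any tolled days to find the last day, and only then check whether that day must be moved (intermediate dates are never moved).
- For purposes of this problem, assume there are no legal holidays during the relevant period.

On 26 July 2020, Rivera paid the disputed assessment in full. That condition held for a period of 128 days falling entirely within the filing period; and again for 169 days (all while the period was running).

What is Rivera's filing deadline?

July 14, 2022

421 days after 26 July 2020 is September 20, 2021.
Tolling adds 128 days: September 20, 2021 + 128 days = January 26, 2022.
Tolling adds 169 days: January 26, 2022 + 169 days = July 14, 2022.
July 14, 2022 is a Thursday and not a legal holiday, so no extension applies.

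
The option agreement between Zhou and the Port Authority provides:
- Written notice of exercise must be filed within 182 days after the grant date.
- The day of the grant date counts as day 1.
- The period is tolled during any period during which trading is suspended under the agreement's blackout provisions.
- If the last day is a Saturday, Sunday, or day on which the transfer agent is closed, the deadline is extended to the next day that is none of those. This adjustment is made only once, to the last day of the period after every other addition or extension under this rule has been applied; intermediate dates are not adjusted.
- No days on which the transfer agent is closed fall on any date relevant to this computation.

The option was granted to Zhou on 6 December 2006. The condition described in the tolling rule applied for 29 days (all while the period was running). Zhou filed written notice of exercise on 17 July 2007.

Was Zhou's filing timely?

Counting 6 December 2006 as day 1, day 182 is June 5, 2007.
Tolling adds 29 days: June 5, 2007 + 29 days = July 4, 2007.
July 4, 2007 is a Wednesday and not a day on which the transfer agent is closed, so no extension applies.
The deadline is July 4, 2007; the filing on July 17, 2007 is after that date.

No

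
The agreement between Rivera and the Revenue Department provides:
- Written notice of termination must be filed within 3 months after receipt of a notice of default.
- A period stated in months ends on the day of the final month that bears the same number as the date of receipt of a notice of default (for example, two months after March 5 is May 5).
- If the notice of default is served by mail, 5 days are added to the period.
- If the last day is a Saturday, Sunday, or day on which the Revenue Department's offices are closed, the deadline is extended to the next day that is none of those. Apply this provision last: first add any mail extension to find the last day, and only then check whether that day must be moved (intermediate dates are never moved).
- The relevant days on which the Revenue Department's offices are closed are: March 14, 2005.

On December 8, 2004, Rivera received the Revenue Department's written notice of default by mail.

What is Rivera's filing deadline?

March 15, 2005

3 months after December 8, 2004 is March 8, 2005.
Service was by mail, adding 5 days: March 8, 2005 + 5 days = March 13, 2005.
March 13, 2005 is Sunday; March 14, 2005 is a listed holiday. The next qualifying day is March 15, 2005.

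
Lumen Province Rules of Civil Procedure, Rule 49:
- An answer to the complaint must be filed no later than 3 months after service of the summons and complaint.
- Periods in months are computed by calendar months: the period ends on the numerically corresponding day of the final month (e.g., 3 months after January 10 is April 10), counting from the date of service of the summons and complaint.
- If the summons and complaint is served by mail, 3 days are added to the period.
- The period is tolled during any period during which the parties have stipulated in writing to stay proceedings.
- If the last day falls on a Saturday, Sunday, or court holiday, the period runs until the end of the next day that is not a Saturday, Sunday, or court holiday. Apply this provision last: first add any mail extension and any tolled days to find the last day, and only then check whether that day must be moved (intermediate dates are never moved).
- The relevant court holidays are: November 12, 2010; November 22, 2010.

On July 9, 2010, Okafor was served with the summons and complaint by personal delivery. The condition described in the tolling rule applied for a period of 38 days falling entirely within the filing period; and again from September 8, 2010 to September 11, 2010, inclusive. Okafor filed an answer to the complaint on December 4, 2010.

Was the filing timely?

3 months after July 9, 2010 is October 9, 2010.
Service was not by mail, so no mail extension applies.
Tolling adds 38 days: October 9, 2010 + 38 days = November 16, 2010.
From September 8, 2010 through September 11, 2010 inclusive is 4 days; tolling adds 4 days: November 16, 2010 + 4 days = November 20, 2010.
November 20, 2010 is Saturday; November 21, 2010 is Sunday; November 22, 2010 is a listed holiday. The next qualifying day is November 23, 2010.
The deadline is November 23, 2010; the filing on December 4, 2010 is after that date.

No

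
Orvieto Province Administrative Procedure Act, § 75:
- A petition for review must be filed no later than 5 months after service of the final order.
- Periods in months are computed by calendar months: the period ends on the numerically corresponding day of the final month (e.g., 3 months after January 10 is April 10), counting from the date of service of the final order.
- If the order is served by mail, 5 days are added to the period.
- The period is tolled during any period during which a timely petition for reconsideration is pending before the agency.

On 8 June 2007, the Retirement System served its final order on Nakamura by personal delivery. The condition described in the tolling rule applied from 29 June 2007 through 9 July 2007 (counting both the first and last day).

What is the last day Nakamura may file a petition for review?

5 months after 8 June 2007 is November 8, 2007.
Service was not by mail, so no mail extension applies.
From June 29, 2007 through July 9, 2007 inclusive is 11 days; tolling adds 11 days: November 8, 2007 + 11 days = November 19, 2007.

November 19, 2007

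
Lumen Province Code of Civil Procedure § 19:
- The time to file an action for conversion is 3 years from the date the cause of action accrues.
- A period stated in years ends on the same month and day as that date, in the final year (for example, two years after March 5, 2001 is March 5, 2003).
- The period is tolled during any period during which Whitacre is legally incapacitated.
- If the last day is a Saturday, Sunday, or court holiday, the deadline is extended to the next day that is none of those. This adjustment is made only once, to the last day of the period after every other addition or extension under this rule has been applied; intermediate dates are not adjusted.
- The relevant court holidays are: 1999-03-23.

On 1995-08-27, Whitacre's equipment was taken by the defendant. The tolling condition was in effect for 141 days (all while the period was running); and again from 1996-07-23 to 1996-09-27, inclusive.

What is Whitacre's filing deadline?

March 24, 1999

3 years after 1995-08-27 is August 27, 1998.
Tolling adds 141 days: August 27, 1998 + 141 days = January 15, 1999.
From July 23, 1996 through September 27, 1996 inclusive is 67 days; tolling adds 67 days: January 15, 1999 + 67 days = March 23, 1999.
March 23, 1999 is a listed holiday. The next qualifying day is March 24, 1999.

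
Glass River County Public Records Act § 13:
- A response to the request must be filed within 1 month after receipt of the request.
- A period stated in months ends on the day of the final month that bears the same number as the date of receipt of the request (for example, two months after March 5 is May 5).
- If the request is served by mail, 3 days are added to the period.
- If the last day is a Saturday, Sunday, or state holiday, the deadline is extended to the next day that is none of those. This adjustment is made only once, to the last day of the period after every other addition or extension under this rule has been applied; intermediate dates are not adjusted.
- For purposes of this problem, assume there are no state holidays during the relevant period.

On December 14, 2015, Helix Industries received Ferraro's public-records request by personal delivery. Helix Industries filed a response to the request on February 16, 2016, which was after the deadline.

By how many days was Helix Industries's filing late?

33 days

1 month after December 14, 2015 is January 14, 2016.
Service was not by mail, so no mail extension applies.
January 14, 2016 is a Thursday and not a state holiday, so no extension applies.
The deadline is January 14, 2016; from January 14, 2016 to February 16, 2016 is 33 days.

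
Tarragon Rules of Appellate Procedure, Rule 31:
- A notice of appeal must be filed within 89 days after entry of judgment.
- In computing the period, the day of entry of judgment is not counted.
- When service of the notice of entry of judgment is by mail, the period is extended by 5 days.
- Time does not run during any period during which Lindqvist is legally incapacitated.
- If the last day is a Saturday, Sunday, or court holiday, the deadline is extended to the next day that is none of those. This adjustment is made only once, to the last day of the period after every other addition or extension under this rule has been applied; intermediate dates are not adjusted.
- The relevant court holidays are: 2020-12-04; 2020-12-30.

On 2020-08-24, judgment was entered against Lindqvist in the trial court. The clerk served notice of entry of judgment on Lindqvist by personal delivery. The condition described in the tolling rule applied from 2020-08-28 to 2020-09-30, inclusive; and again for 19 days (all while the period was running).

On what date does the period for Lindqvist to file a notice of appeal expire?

89 days after 2020-08-24 is November 21, 2020.
Service was not by mail, so no mail extension applies.
From August 28, 2020 through September 30, 2020 inclusive is 34 days; tolling adds 34 days: November 21, 2020 + 34 days = December 25, 2020.
Tolling adds 19 days: December 25, 2020 + 19 days = January 13, 2021.
January 13, 2021 is a Wednesday and not a court holiday, so no extension applies.

January 13, 2021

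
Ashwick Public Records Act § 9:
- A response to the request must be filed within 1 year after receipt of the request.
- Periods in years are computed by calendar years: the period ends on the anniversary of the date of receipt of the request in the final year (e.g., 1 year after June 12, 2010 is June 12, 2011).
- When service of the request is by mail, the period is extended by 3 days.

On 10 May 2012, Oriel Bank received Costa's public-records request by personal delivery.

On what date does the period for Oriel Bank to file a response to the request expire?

May 10, 2013

1 year after 10 May 2012 is May 10, 2013.
Service was not by mail, so no mail extension applies.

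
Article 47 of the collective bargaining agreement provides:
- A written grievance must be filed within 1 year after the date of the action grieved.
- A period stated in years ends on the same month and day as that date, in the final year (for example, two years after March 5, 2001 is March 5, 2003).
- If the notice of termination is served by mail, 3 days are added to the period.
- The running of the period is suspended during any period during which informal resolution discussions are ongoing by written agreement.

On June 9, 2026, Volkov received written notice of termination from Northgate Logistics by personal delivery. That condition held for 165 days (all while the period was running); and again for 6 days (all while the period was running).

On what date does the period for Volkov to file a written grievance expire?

1 year after June 9, 2026 is June 9, 2027.
Service was not by mail, so no mail extension applies.
Tolling adds 165 days: June 9, 2027 + 165 days = November 21, 2027.
Tolling adds 6 days: November 21, 2027 + 6 days = November 27, 2027.

November 27, 2027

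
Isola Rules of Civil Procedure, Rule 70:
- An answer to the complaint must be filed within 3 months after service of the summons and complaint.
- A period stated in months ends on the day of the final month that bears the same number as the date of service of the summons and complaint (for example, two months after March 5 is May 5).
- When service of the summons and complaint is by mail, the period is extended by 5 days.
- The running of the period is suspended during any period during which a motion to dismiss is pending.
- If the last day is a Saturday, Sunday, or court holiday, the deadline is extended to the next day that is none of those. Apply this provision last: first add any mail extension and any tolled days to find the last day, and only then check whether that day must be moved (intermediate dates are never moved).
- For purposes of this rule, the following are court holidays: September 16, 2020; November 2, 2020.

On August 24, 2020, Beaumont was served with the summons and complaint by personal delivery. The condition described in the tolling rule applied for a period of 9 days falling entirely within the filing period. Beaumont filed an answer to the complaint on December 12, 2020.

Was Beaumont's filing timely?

3 months after August 24, 2020 is November 24, 2020.
Service was not by mail, so no mail extension applies.
Tolling adds 9 days: November 24, 2020 + 9 days = December 3, 2020.
December 3, 2020 is a Thursday and not a court holiday, so no extension applies.
The deadline is December 3, 2020; the filing on December 12, 2020 is after that date.

No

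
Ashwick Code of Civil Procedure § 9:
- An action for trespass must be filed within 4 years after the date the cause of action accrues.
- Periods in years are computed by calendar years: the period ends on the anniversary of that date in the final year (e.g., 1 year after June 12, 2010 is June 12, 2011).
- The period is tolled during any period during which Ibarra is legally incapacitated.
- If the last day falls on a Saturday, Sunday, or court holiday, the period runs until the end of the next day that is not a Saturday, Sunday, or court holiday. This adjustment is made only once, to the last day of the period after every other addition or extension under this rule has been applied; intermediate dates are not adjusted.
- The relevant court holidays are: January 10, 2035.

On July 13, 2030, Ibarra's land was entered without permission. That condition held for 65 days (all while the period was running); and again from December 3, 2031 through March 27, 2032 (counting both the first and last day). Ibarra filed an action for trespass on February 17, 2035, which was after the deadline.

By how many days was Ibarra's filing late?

37 days

4 years after July 13, 2030 is July 13, 2034.
Tolling adds 65 days: July 13, 2034 + 65 days = September 16, 2034.
From December 3, 2031 through March 27, 2032 inclusive is 116 days; tolling adds 116 days: September 16, 2034 + 116 days = January 10, 2035.
January 10, 2035 is a listed holiday. The next qualifying day is January 11, 2035.
The deadline is January 11, 2035; from January 11, 2035 to February 17, 2035 is 37 days.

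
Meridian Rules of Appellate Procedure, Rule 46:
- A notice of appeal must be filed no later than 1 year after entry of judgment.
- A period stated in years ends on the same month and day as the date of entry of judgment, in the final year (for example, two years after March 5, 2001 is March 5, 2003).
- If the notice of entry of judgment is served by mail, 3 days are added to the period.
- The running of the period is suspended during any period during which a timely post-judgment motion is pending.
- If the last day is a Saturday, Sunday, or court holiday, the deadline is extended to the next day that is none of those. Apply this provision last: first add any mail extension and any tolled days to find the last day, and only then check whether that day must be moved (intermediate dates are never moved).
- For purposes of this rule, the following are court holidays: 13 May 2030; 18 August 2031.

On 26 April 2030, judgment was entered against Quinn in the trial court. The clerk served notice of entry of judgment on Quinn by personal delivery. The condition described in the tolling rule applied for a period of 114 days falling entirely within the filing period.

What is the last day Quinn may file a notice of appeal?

1 year after 26 April 2030 is April 26, 2031.
Service was not by mail, so no mail extension applies.
Tolling adds 114 days: April 26, 2031 + 114 days = August 18, 2031.
August 18, 2031 is a listed holiday. The next qualifying day is August 19, 2031.

August 19, 2031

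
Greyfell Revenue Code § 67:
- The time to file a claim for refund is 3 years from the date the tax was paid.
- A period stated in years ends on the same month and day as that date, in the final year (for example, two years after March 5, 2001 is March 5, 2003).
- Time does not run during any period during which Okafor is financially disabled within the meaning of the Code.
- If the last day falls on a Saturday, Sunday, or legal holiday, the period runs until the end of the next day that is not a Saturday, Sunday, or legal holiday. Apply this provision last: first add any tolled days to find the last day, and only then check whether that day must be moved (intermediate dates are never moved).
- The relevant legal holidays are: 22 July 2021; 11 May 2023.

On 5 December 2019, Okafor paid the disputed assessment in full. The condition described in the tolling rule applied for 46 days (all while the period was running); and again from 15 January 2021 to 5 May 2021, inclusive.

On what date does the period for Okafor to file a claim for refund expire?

May 12, 2023

3 years after 5 December 2019 is December 5, 2022.
Tolling adds 46 days: December 5, 2022 + 46 days = January 20, 2023.
From January 15, 2021 through May 5, 2021 inclusive is 111 days; tolling adds 111 days: January 20, 2023 + 111 days = May 11, 2023.
May 11, 2023 is a listed holiday. The next qualifying day is May 12, 2023.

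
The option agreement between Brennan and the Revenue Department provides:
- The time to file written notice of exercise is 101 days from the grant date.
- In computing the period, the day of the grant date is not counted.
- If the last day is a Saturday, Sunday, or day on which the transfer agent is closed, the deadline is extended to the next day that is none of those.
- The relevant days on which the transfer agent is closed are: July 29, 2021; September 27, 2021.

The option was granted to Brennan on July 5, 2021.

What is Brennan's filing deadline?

October 14, 2021

101 days after July 5, 2021 is October 14, 2021.
October 14, 2021 is a Thursday and not a day on which the transfer agent is closed, so no extension applies.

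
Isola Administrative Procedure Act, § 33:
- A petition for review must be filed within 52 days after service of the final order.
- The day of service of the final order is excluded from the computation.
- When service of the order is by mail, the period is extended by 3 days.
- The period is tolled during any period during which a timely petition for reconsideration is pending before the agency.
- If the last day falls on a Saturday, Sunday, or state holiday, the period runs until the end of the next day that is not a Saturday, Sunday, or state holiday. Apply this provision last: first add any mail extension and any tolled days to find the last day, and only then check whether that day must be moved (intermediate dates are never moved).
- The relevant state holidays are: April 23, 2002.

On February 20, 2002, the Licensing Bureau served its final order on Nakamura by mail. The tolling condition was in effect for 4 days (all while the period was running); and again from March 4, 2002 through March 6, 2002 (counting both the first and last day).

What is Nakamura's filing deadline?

April 24, 2002

52 days after February 20, 2002 is April 13, 2002.
Service was by mail, adding 3 days: April 13, 2002 + 3 days = April 16, 2002.
Tolling adds 4 days: April 16, 2002 + 4 days = April 20, 2002.
From March 4, 2002 through March 6, 2002 inclusive is 3 days; tolling adds 3 days: April 20, 2002 + 3 days = April 23, 2002.
April 23, 2002 is a listed holiday. The next qualifying day is April 24, 2002.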